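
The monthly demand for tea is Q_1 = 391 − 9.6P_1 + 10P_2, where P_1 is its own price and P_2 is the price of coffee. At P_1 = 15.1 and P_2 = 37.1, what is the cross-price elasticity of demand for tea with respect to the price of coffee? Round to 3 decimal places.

0.601

At P_1 = 15.1 and P_2 = 37.1: Q_1 = 617.04.
∂Q_1/∂P_2 = 10.
ε = (∂Q_1/∂P_2)(P_2/Q_1) = 10 × (37.1/617.04) ≈ 0.601.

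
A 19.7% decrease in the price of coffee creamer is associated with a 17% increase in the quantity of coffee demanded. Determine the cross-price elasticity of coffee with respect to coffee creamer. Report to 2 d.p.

ε = (%ΔQ of coffee) / (%ΔP of coffee creamer) = (17%) / (-19.7%) ≈ -0.86.

-0.86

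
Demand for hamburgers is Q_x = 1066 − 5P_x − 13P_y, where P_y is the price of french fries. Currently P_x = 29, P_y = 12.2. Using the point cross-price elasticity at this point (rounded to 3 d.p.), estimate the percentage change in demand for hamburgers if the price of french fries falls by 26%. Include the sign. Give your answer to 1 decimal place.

5.4%

At P_x = 29, P_y = 12.2: Q_x = 762.4.
∂Q_x/∂P_y = -13.
ε = (∂Q_x/∂P_y)(P_y/Q_x) = -13.0000 × 12.2/762.4 ≈ -0.208.
%ΔQ_x ≈ ε × %ΔP_y = -0.208 × (-26%) = 5.4%.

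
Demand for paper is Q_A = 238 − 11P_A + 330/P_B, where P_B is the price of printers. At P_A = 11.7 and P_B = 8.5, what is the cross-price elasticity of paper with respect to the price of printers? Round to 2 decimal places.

-0.26

At P_A = 11.7 and P_B = 8.5: Q_A = 148.124.
∂Q_A/∂P_B = −330/P_B² = -4.5675.
ε = (∂Q_A/∂P_B)(P_B/Q_A) = -4.5675 × (8.5/148.124) ≈ -0.26.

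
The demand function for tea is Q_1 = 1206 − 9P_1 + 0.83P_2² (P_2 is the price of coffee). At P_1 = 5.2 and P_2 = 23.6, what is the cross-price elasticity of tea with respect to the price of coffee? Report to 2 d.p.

0.57

At P_1 = 5.2 and P_2 = 23.6: Q_1 = 1621.477.
∂Q_1/∂P_2 = 1.66P_2 = 1.66(23.6) = 39.1760.
ε = (∂Q_1/∂P_2)(P_2/Q_1) = 39.1760 × (23.6/1621.477) ≈ 0.57.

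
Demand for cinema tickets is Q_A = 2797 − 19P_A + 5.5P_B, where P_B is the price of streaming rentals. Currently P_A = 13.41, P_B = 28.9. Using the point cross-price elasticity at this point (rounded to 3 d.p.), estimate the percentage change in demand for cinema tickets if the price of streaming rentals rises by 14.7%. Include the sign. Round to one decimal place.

At P_A = 13.41, P_B = 28.9: Q_A = 2701.16.
∂Q_A/∂P_B = 5.5.
ε = (∂Q_A/∂P_B)(P_B/Q_A) = 5.5000 × 28.9/2701.16 ≈ 0.059.
%ΔQ_A ≈ ε × %ΔP_B = 0.059 × (14.7%) = 0.9%.

0.9%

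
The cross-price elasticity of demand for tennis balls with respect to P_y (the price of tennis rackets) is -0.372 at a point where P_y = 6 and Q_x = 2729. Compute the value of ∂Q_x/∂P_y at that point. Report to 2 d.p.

ε = (∂Q_x/∂P_y)·(P_y/Q_x) ⇒ ∂Q_x/∂P_y = ε·Q_x/P_y = -0.372 × 2729/6 ≈ -169.20.

-169.20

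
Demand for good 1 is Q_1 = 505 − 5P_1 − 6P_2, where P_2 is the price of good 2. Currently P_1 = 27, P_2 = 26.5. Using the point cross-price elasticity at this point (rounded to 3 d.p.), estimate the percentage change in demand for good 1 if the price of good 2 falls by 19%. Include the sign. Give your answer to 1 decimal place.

At P_1 = 27, P_2 = 26.5: Q_1 = 211.
∂Q_1/∂P_2 = -6.
ε = (∂Q_1/∂P_2)(P_2/Q_1) = -6.0000 × 26.5/211 ≈ -0.754.
%ΔQ_1 ≈ ε × %ΔP_2 = -0.754 × (-19%) = 14.3%.

14.3%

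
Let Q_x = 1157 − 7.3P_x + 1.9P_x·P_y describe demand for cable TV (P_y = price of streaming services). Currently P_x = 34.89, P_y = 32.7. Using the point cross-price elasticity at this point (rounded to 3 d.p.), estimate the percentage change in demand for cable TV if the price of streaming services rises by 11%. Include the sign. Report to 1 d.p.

At P_x = 34.89, P_y = 32.7: Q_x = 3070.019.
∂Q_x/∂P_y = 1.9P_x = 66.2910.
ε = (∂Q_x/∂P_y)(P_y/Q_x) = 66.2910 × 32.7/3070.019 ≈ 0.706.
%ΔQ_x ≈ ε × %ΔP_y = 0.706 × (11%) = 7.8%.

7.8%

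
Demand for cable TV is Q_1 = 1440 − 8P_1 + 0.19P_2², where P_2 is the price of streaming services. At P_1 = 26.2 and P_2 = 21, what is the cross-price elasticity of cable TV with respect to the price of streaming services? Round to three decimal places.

At P_1 = 26.2 and P_2 = 21: Q_1 = 1314.19.
∂Q_1/∂P_2 = 0.38P_2 = 0.38(21) = 7.9800.
ε = (∂Q_1/∂P_2)(P_2/Q_1) = 7.9800 × (21/1314.19) ≈ 0.128.
ε > 0: substitutes.

0.128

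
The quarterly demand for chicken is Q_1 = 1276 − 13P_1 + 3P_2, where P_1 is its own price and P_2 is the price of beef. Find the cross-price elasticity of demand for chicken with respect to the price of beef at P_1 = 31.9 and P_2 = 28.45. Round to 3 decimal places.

0.090

At P_1 = 31.9 and P_2 = 28.45: Q_1 = 946.65.
∂Q_1/∂P_2 = 3.
ε = (∂Q_1/∂P_2)(P_2/Q_1) = 3 × (28.45/946.65) ≈ 0.090.
Since ε > 0, chicken and beef are substitutes.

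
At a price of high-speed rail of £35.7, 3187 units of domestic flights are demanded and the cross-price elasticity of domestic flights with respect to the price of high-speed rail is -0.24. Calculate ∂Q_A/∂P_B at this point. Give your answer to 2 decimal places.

ε = (∂Q_A/∂P_B)·(P_B/Q_A) ⇒ ∂Q_A/∂P_B = ε·Q_A/P_B = -0.24 × 3187/35.7 ≈ -21.43.

-21.43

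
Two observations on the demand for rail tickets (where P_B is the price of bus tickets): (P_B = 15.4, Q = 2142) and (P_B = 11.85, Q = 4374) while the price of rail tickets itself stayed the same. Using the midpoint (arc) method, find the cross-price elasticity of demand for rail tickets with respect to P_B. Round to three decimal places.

ΔQ_A = 4374 − 2142 = 2232; ΔP_B = 11.85 − 15.4 = -3.55.
Midpoints: Q̄_A = 3258.0, P̄_B = 13.62.
ε = (ΔQ_A/Q̄_A)/(ΔP_B/P̄_B) = (2232/3258.0)/(-3.55/13.62) ≈ -2.629.

-2.629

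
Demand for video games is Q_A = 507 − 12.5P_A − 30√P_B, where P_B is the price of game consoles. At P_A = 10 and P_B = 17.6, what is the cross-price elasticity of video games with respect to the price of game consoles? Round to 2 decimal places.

-0.25

At P_A = 10 and P_B = 17.6: Q_A = 256.143.
∂Q_A/∂P_B = -30/(2√P_B) = -30/(2√17.6) = -3.5755.
ε = (∂Q_A/∂P_B)(P_B/Q_A) = -3.5755 × (17.6/256.143) ≈ -0.25.
ε < 0: complements.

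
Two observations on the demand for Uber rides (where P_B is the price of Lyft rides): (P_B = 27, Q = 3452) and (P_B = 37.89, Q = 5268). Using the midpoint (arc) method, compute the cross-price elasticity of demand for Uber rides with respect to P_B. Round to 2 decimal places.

ΔQ_A = 5268 − 3452 = 1816; ΔP_B = 37.89 − 27 = 10.89.
Midpoints: Q̄_A = 4360.0, P̄_B = 32.45.
ε = (ΔQ_A/Q̄_A)/(ΔP_B/P̄_B) = (1816/4360.0)/(10.89/32.45) ≈ 1.24.

1.24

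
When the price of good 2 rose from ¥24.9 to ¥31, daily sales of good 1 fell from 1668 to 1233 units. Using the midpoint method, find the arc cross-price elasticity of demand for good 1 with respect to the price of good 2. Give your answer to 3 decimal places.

-1.374

ΔQ_1 = 1233 − 1668 = -435; ΔP_2 = 31 − 24.9 = 6.1.
Midpoints: Q̄_1 = 1450.5, P̄_2 = 27.95.
ε = (ΔQ_1/Q̄_1)/(ΔP_2/P̄_2) = (-435/1450.5)/(6.1/27.95) ≈ -1.374.
ε < 0: good 1 and good 2 are complements.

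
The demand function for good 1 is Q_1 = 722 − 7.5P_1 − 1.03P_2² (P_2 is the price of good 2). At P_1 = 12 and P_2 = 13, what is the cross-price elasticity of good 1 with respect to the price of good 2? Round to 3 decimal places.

At P_1 = 12 and P_2 = 13: Q_1 = 457.93.
∂Q_1/∂P_2 = -2.06P_2 = -2.06(13) = -26.7800.
ε = (∂Q_1/∂P_2)(P_2/Q_1) = -26.7800 × (13/457.93) ≈ -0.760.

-0.760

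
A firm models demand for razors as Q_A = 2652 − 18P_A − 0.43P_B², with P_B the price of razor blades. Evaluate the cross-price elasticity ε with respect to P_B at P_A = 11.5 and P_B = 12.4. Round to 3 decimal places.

At P_A = 11.5 and P_B = 12.4: Q_A = 2378.883.
∂Q_A/∂P_B = -0.86P_B = -0.86(12.4) = -10.6640.
ε = (∂Q_A/∂P_B)(P_B/Q_A) = -10.6640 × (12.4/2378.883) ≈ -0.056.
ε < 0: complements.

-0.056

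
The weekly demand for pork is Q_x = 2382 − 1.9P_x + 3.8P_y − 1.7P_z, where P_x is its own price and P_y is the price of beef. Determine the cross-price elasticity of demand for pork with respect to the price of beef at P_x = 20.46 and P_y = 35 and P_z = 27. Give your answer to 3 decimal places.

0.055

At P_x = 20.46 and P_y = 35 and P_z = 27: Q_x = 2430.226.
∂Q_x/∂P_y = 3.8.
ε = (∂Q_x/∂P_y)(P_y/Q_x) = 3.8 × (35/2430.226) ≈ 0.055.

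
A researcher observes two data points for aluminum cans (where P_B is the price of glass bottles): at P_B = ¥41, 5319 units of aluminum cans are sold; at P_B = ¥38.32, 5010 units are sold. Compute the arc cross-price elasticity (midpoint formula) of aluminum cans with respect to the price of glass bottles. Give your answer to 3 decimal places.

ΔQ_A = 5010 − 5319 = -309; ΔP_B = 38.32 − 41 = -2.68.
Midpoints: Q̄_A = 5164.5, P̄_B = 39.66.
ε = (ΔQ_A/Q̄_A)/(ΔP_B/P̄_B) = (-309/5164.5)/(-2.68/39.66) ≈ 0.885.
ε > 0: aluminum cans and glass bottles are substitutes.

0.885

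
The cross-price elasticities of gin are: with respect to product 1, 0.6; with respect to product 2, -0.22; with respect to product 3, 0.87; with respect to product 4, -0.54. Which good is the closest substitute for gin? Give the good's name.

product 3

Substitutes have ε > 0. Among the positive values, 0.87 (product 3) is largest.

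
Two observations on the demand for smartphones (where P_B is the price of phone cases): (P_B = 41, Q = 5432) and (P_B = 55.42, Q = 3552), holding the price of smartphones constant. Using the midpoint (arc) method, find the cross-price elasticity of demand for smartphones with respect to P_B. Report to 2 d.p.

-1.40

ΔQ_A = 3552 − 5432 = -1880; ΔP_B = 55.42 − 41 = 14.42.
Midpoints: Q̄_A = 4492.0, P̄_B = 48.21.
ε = (ΔQ_A/Q̄_A)/(ΔP_B/P̄_B) = (-1880/4492.0)/(14.42/48.21) ≈ -1.40.
ε < 0: smartphones and phone cases are complements.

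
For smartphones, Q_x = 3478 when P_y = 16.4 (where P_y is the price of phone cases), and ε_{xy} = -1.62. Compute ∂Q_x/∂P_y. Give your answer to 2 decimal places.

ε = (∂Q_x/∂P_y)·(P_y/Q_x) ⇒ ∂Q_x/∂P_y = ε·Q_x/P_y = -1.62 × 3478/16.4 ≈ -343.56.

-343.56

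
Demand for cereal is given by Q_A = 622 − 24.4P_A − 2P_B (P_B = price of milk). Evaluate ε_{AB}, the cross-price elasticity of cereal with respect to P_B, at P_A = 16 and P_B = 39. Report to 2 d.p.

-0.51

At P_A = 16 and P_B = 39: Q_A = 153.6.
∂Q_A/∂P_B = -2.
ε = (∂Q_A/∂P_B)(P_B/Q_A) = -2 × (39/153.6) ≈ -0.51.
Since ε < 0, cereal and milk are complements.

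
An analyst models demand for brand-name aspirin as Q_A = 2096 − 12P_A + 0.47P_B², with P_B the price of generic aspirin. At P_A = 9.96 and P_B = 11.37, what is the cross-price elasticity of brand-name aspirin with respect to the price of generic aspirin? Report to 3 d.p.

0.060

At P_A = 9.96 and P_B = 11.37: Q_A = 2037.240.
∂Q_A/∂P_B = 0.94P_B = 0.94(11.37) = 10.6878.
ε = (∂Q_A/∂P_B)(P_B/Q_A) = 10.6878 × (11.37/2037.240) ≈ 0.060.
ε > 0: substitutes.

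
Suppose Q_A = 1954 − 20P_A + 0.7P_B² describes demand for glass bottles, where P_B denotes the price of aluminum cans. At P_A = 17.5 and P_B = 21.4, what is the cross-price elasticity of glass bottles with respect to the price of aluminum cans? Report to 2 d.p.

0.33

At P_A = 17.5 and P_B = 21.4: Q_A = 1924.572.
∂Q_A/∂P_B = 1.4P_B = 1.4(21.4) = 29.9600.
ε = (∂Q_A/∂P_B)(P_B/Q_A) = 29.9600 × (21.4/1924.572) ≈ 0.33.
ε > 0: substitutes.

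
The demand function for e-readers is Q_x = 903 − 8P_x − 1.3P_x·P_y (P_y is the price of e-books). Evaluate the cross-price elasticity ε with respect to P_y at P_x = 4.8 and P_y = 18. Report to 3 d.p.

-0.149

At P_x = 4.8 and P_y = 18: Q_x = 752.28.
∂Q_x/∂P_y = -1.3P_x = -1.3(4.8) = -6.2400.
ε = (∂Q_x/∂P_y)(P_y/Q_x) = -6.2400 × (18/752.28) ≈ -0.149.
ε < 0: complements.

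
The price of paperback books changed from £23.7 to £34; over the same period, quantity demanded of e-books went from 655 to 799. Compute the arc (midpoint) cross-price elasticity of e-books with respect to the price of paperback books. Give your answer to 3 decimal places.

0.555

ΔQ_A = 799 − 655 = 144; ΔP_B = 34 − 23.7 = 10.3.
Midpoints: Q̄_A = 727.0, P̄_B = 28.85.
ε = (ΔQ_A/Q̄_A)/(ΔP_B/P̄_B) = (144/727.0)/(10.3/28.85) ≈ 0.555.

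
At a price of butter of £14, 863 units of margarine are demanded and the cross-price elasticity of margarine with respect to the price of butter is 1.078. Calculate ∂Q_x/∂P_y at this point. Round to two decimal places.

66.45

ε = (∂Q_x/∂P_y)·(P_y/Q_x) ⇒ ∂Q_x/∂P_y = ε·Q_x/P_y = 1.078 × 863/14 ≈ 66.45.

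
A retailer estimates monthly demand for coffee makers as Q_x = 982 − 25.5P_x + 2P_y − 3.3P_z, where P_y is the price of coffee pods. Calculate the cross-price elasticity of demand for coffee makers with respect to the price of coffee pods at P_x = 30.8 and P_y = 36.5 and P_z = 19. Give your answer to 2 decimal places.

0.35

At P_x = 30.8 and P_y = 36.5 and P_z = 19: Q_x = 206.9.
∂Q_x/∂P_y = 2.
ε = (∂Q_x/∂P_y)(P_y/Q_x) = 2 × (36.5/206.9) ≈ 0.35.
Since ε > 0, coffee makers and coffee pods are substitutes.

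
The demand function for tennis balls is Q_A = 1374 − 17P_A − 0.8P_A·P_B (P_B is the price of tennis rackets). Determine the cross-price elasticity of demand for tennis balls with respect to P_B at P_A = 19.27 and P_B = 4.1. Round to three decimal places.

-0.064

At P_A = 19.27 and P_B = 4.1: Q_A = 983.204.
∂Q_A/∂P_B = -0.8P_A = -0.8(19.27) = -15.4160.
ε = (∂Q_A/∂P_B)(P_B/Q_A) = -15.4160 × (4.1/983.204) ≈ -0.064.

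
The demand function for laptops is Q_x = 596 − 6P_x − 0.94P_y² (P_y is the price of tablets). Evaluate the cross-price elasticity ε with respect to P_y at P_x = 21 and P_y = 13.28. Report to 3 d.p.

-1.090

At P_x = 21 and P_y = 13.28: Q_x = 304.223.
∂Q_x/∂P_y = -1.88P_y = -1.88(13.28) = -24.9664.
ε = (∂Q_x/∂P_y)(P_y/Q_x) = -24.9664 × (13.28/304.223) ≈ -1.090.
ε < 0: complements.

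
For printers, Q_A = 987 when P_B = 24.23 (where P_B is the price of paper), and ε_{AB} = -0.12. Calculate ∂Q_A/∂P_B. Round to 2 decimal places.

-4.89

ε = (∂Q_A/∂P_B)·(P_B/Q_A) ⇒ ∂Q_A/∂P_B = ε·Q_A/P_B = -0.12 × 987/24.23 ≈ -4.89.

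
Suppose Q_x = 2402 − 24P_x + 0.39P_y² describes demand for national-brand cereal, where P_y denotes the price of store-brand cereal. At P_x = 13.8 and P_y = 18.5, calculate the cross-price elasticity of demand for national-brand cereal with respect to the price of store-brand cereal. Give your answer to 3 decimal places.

0.121

At P_x = 13.8 and P_y = 18.5: Q_x = 2204.278.
∂Q_x/∂P_y = 0.78P_y = 0.78(18.5) = 14.4300.
ε = (∂Q_x/∂P_y)(P_y/Q_x) = 14.4300 × (18.5/2204.278) ≈ 0.121.
ε > 0: substitutes.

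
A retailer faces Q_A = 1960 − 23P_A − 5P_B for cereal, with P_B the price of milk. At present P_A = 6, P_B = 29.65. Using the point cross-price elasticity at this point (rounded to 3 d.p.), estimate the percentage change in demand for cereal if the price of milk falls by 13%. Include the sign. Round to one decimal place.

At P_A = 6, P_B = 29.65: Q_A = 1673.75.
∂Q_A/∂P_B = -5.
ε = (∂Q_A/∂P_B)(P_B/Q_A) = -5.0000 × 29.65/1673.75 ≈ -0.089.
%ΔQ_A ≈ ε × %ΔP_B = -0.089 × (-13%) = 1.2%.

1.2%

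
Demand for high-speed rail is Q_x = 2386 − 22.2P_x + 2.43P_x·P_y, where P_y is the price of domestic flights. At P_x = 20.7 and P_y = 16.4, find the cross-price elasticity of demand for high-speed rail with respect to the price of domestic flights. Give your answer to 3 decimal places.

At P_x = 20.7 and P_y = 16.4: Q_x = 2751.396.
∂Q_x/∂P_y = 2.43P_x = 2.43(20.7) = 50.3010.
ε = (∂Q_x/∂P_y)(P_y/Q_x) = 50.3010 × (16.4/2751.396) ≈ 0.300.
ε > 0: substitutes.

0.300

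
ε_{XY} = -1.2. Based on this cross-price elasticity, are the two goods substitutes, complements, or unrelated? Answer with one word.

ε = -1.2 < 0, so a higher price of good Y lowers demand for good X: complements.

complements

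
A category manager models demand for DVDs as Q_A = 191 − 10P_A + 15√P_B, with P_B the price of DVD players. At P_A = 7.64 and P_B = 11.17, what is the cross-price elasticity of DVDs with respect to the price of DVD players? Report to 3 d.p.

0.152

At P_A = 7.64 and P_B = 11.17: Q_A = 164.732.
∂Q_A/∂P_B = 15/(2√P_B) = 15/(2√11.17) = 2.2441.
ε = (∂Q_A/∂P_B)(P_B/Q_A) = 2.2441 × (11.17/164.732) ≈ 0.152.
ε > 0: substitutes.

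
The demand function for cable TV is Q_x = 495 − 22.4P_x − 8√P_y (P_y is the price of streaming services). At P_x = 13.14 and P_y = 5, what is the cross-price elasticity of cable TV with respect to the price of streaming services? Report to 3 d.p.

-0.049

At P_x = 13.14 and P_y = 5: Q_x = 182.775.
∂Q_x/∂P_y = -8/(2√P_y) = -8/(2√5) = -1.7889.
ε = (∂Q_x/∂P_y)(P_y/Q_x) = -1.7889 × (5/182.775) ≈ -0.049.
ε < 0: complements.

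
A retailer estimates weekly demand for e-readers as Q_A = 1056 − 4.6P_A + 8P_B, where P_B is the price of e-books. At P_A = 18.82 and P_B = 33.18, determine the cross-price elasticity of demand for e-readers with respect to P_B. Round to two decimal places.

At P_A = 18.82 and P_B = 33.18: Q_A = 1234.868.
∂Q_A/∂P_B = 8.
ε = (∂Q_A/∂P_B)(P_B/Q_A) = 8 × (33.18/1234.868) ≈ 0.21.
Since ε > 0, e-readers and e-books are substitutes.

0.21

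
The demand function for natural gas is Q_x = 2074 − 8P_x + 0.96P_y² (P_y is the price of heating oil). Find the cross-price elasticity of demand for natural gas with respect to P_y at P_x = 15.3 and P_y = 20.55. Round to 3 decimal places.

0.344

At P_x = 15.3 and P_y = 20.55: Q_x = 2357.010.
∂Q_x/∂P_y = 1.92P_y = 1.92(20.55) = 39.4560.
ε = (∂Q_x/∂P_y)(P_y/Q_x) = 39.4560 × (20.55/2357.010) ≈ 0.344.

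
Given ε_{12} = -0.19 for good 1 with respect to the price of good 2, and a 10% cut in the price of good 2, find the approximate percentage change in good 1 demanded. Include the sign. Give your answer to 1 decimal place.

%ΔQ ≈ ε × %ΔP of good 2 = -0.19 × (-10%) = 1.9%.
Demand for good 1 rises by about 1.9%.

1.9%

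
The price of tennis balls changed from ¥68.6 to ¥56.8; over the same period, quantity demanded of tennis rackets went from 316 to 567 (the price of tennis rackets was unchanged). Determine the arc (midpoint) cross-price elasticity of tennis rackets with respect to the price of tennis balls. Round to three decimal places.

-3.021

ΔQ_A = 567 − 316 = 251; ΔP_B = 56.8 − 68.6 = -11.8.
Midpoints: Q̄_A = 441.5, P̄_B = 62.70.
ε = (ΔQ_A/Q̄_A)/(ΔP_B/P̄_B) = (251/441.5)/(-11.8/62.70) ≈ -3.021.
ε < 0: tennis rackets and tennis balls are complements.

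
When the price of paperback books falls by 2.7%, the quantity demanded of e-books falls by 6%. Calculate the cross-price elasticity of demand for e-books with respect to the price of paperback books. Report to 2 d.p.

ε = (%ΔQ of e-books) / (%ΔP of paperback books) = (-6%) / (-2.7%) ≈ 2.22.
Positive cross-price elasticity: substitutes.

2.22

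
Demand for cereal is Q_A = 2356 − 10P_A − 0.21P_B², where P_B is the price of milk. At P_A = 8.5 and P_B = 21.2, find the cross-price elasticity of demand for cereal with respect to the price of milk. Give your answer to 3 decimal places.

At P_A = 8.5 and P_B = 21.2: Q_A = 2176.618.
∂Q_A/∂P_B = -0.42P_B = -0.42(21.2) = -8.9040.
ε = (∂Q_A/∂P_B)(P_B/Q_A) = -8.9040 × (21.2/2176.618) ≈ -0.087.
ε < 0: complements.

-0.087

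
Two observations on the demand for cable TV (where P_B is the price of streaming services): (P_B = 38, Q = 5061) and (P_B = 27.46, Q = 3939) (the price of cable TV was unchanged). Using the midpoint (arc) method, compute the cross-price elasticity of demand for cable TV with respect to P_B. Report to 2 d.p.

0.77

ΔQ_A = 3939 − 5061 = -1122; ΔP_B = 27.46 − 38 = -10.54.
Midpoints: Q̄_A = 4500.0, P̄_B = 32.73.
ε = (ΔQ_A/Q̄_A)/(ΔP_B/P̄_B) = (-1122/4500.0)/(-10.54/32.73) ≈ 0.77.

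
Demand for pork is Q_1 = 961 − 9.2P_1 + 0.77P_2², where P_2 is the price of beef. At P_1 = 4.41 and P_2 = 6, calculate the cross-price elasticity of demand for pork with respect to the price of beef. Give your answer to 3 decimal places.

0.058

At P_1 = 4.41 and P_2 = 6: Q_1 = 948.148.
∂Q_1/∂P_2 = 1.54P_2 = 1.54(6) = 9.2400.
ε = (∂Q_1/∂P_2)(P_2/Q_1) = 9.2400 × (6/948.148) ≈ 0.058.
ε > 0: substitutes.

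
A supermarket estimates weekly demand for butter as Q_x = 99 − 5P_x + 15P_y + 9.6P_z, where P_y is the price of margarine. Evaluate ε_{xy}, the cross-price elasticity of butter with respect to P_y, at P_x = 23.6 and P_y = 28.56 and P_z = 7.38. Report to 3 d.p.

At P_x = 23.6 and P_y = 28.56 and P_z = 7.38: Q_x = 480.248.
∂Q_x/∂P_y = 15.
ε = (∂Q_x/∂P_y)(P_y/Q_x) = 15 × (28.56/480.248) ≈ 0.892.
Since ε > 0, butter and margarine are substitutes.

0.892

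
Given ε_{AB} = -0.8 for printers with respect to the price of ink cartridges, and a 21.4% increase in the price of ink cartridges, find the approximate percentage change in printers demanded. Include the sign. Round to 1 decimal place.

-17.1%

%ΔQ ≈ ε × %ΔP of ink cartridges = -0.8 × (21.4%) = -17.1%.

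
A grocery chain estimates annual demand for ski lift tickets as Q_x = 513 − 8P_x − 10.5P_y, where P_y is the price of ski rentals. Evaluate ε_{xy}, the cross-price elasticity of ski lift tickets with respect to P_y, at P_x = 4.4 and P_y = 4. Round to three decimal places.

At P_x = 4.4 and P_y = 4: Q_x = 435.8.
∂Q_x/∂P_y = -10.5.
ε = (∂Q_x/∂P_y)(P_y/Q_x) = -10.5 × (4/435.8) ≈ -0.096.
Since ε < 0, ski lift tickets and ski rentals are complements.

-0.096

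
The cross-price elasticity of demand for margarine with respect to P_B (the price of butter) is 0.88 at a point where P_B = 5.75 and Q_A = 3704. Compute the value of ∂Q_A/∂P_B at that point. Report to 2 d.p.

ε = (∂Q_A/∂P_B)·(P_B/Q_A) ⇒ ∂Q_A/∂P_B = ε·Q_A/P_B = 0.88 × 3704/5.75 ≈ 566.87.

566.87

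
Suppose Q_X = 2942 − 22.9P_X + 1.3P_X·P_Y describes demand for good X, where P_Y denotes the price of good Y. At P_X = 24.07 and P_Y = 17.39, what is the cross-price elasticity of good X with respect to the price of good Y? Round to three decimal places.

At P_X = 24.07 and P_Y = 17.39: Q_X = 2934.947.
∂Q_X/∂P_Y = 1.3P_X = 1.3(24.07) = 31.2910.
ε = (∂Q_X/∂P_Y)(P_Y/Q_X) = 31.2910 × (17.39/2934.947) ≈ 0.185.

0.185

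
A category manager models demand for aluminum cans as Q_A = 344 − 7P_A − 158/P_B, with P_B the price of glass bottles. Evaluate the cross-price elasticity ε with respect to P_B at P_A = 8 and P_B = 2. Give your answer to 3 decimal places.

At P_A = 8 and P_B = 2: Q_A = 209.
∂Q_A/∂P_B = 158/P_B² = 39.5000.
ε = (∂Q_A/∂P_B)(P_B/Q_A) = 39.5000 × (2/209) ≈ 0.378.

0.378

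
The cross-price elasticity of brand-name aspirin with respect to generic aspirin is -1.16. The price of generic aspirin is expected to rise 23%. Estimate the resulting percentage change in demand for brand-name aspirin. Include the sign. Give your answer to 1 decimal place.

-26.7%

%ΔQ ≈ ε × %ΔP of generic aspirin = -1.16 × (23%) = -26.7%.
Demand for brand-name aspirin falls by about 26.7%.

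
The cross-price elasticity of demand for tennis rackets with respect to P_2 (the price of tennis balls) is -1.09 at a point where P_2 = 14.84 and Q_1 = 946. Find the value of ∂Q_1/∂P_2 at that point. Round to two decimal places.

ε = (∂Q_1/∂P_2)·(P_2/Q_1) ⇒ ∂Q_1/∂P_2 = ε·Q_1/P_2 = -1.09 × 946/14.84 ≈ -69.48.

-69.48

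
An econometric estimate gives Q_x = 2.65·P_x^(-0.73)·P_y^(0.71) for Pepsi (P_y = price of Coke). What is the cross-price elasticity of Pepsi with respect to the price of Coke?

In a log-linear (constant-elasticity) demand function, the coefficient on the exponent of P_y is the cross-price elasticity.
ε = 0.71. Positive, so Pepsi and Coke are substitutes.

0.71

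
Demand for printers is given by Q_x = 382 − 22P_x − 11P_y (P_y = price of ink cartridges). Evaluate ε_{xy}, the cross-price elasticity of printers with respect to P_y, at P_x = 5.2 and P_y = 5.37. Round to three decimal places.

At P_x = 5.2 and P_y = 5.37: Q_x = 208.53.
∂Q_x/∂P_y = -11.
ε = (∂Q_x/∂P_y)(P_y/Q_x) = -11 × (5.37/208.53) ≈ -0.283.

-0.283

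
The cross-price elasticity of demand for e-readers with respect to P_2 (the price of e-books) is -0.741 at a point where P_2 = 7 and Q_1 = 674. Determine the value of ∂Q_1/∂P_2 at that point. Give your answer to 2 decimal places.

-71.35

ε = (∂Q_1/∂P_2)·(P_2/Q_1) ⇒ ∂Q_1/∂P_2 = ε·Q_1/P_2 = -0.741 × 674/7 ≈ -71.35.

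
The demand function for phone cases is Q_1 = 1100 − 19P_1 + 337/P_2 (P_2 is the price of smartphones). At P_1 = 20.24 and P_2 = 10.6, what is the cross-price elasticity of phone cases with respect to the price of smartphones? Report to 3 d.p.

-0.043

At P_1 = 20.24 and P_2 = 10.6: Q_1 = 747.232.
∂Q_1/∂P_2 = −337/P_2² = -2.9993.
ε = (∂Q_1/∂P_2)(P_2/Q_1) = -2.9993 × (10.6/747.232) ≈ -0.043.
ε < 0: complements.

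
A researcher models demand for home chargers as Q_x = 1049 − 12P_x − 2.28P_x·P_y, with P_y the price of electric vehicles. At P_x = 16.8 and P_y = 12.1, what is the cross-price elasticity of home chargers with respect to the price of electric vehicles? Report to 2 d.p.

At P_x = 16.8 and P_y = 12.1: Q_x = 383.922.
∂Q_x/∂P_y = -2.28P_x = -2.28(16.8) = -38.3040.
ε = (∂Q_x/∂P_y)(P_y/Q_x) = -38.3040 × (12.1/383.922) ≈ -1.21.
ε < 0: complements.

-1.21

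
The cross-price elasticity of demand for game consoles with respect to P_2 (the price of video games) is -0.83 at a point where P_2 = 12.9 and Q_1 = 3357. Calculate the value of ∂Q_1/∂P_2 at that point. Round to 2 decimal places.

-215.99

ε = (∂Q_1/∂P_2)·(P_2/Q_1) ⇒ ∂Q_1/∂P_2 = ε·Q_1/P_2 = -0.83 × 3357/12.9 ≈ -215.99.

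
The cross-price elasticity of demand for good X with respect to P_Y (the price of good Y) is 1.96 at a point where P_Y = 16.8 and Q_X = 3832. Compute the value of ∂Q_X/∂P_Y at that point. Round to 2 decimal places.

ε = (∂Q_X/∂P_Y)·(P_Y/Q_X) ⇒ ∂Q_X/∂P_Y = ε·Q_X/P_Y = 1.96 × 3832/16.8 ≈ 447.07.

447.07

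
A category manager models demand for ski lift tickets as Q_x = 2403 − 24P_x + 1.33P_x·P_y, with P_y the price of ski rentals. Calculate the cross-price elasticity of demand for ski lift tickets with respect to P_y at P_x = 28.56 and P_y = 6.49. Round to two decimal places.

0.13

At P_x = 28.56 and P_y = 6.49: Q_x = 1964.081.
∂Q_x/∂P_y = 1.33P_x = 1.33(28.56) = 37.9848.
ε = (∂Q_x/∂P_y)(P_y/Q_x) = 37.9848 × (6.49/1964.081) ≈ 0.13.
ε > 0: substitutes.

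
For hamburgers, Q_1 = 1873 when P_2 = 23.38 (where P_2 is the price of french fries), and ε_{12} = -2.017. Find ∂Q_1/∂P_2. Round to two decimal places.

-161.58

ε = (∂Q_1/∂P_2)·(P_2/Q_1) ⇒ ∂Q_1/∂P_2 = ε·Q_1/P_2 = -2.017 × 1873/23.38 ≈ -161.58.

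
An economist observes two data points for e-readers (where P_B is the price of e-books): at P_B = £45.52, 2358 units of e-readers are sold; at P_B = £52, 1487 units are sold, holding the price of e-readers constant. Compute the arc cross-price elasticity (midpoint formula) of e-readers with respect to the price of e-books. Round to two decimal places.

-3.41

ΔQ_A = 1487 − 2358 = -871; ΔP_B = 52 − 45.52 = 6.48.
Midpoints: Q̄_A = 1922.5, P̄_B = 48.76.
ε = (ΔQ_A/Q̄_A)/(ΔP_B/P̄_B) = (-871/1922.5)/(6.48/48.76) ≈ -3.41.
ε < 0: e-readers and e-books are complements.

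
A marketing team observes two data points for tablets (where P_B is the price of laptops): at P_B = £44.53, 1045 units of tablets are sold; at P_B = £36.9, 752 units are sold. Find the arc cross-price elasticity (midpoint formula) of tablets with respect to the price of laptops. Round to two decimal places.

1.74

ΔQ_A = 752 − 1045 = -293; ΔP_B = 36.9 − 44.53 = -7.63.
Midpoints: Q̄_A = 898.5, P̄_B = 40.72.
ε = (ΔQ_A/Q̄_A)/(ΔP_B/P̄_B) = (-293/898.5)/(-7.63/40.72) ≈ 1.74.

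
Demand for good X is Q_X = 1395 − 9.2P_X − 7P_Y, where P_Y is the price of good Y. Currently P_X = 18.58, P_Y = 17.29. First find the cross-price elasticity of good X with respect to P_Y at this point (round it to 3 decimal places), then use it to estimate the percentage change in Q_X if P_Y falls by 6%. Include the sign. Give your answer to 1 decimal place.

At P_X = 18.58, P_Y = 17.29: Q_X = 1103.034.
∂Q_X/∂P_Y = -7.
ε = (∂Q_X/∂P_Y)(P_Y/Q_X) = -7.0000 × 17.29/1103.034 ≈ -0.110.
%ΔQ_X ≈ ε × %ΔP_Y = -0.110 × (-6%) = 0.7%.

0.7%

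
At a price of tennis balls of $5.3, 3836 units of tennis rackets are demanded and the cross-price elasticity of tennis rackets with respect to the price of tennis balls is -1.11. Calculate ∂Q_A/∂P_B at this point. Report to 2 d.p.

ε = (∂Q_A/∂P_B)·(P_B/Q_A) ⇒ ∂Q_A/∂P_B = ε·Q_A/P_B = -1.11 × 3836/5.3 ≈ -803.39.

-803.39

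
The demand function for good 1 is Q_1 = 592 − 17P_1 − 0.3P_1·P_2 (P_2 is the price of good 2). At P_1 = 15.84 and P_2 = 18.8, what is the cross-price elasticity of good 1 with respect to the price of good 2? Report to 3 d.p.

At P_1 = 15.84 and P_2 = 18.8: Q_1 = 233.382.
∂Q_1/∂P_2 = -0.3P_1 = -0.3(15.84) = -4.7520.
ε = (∂Q_1/∂P_2)(P_2/Q_1) = -4.7520 × (18.8/233.382) ≈ -0.383.

-0.383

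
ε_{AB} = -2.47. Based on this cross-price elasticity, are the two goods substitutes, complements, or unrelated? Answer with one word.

ε = -2.47 < 0, so a higher price of good B lowers demand for good A: complements.

complements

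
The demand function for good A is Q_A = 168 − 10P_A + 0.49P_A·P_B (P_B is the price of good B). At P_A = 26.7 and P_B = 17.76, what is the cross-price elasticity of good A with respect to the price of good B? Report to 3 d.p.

At P_A = 26.7 and P_B = 17.76: Q_A = 133.354.
∂Q_A/∂P_B = 0.49P_A = 0.49(26.7) = 13.0830.
ε = (∂Q_A/∂P_B)(P_B/Q_A) = 13.0830 × (17.76/133.354) ≈ 1.742.

1.742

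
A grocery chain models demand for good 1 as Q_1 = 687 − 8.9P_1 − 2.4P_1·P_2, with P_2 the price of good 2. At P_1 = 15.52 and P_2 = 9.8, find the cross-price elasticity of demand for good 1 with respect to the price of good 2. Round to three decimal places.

At P_1 = 15.52 and P_2 = 9.8: Q_1 = 183.842.
∂Q_1/∂P_2 = -2.4P_1 = -2.4(15.52) = -37.2480.
ε = (∂Q_1/∂P_2)(P_2/Q_1) = -37.2480 × (9.8/183.842) ≈ -1.986.

-1.986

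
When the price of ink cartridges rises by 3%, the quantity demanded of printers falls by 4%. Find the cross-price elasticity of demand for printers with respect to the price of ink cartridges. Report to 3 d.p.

-1.333

ε = (%ΔQ of printers) / (%ΔP of ink cartridges) = (-4%) / (3%) ≈ -1.333.
Negative cross-price elasticity: complements.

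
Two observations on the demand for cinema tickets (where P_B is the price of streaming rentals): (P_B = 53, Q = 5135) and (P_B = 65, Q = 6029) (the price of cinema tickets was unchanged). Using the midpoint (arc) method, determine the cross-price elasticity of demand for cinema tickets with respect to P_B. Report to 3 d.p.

0.787

ΔQ_A = 6029 − 5135 = 894; ΔP_B = 65 − 53 = 12.
Midpoints: Q̄_A = 5582.0, P̄_B = 59.00.
ε = (ΔQ_A/Q̄_A)/(ΔP_B/P̄_B) = (894/5582.0)/(12/59.00) ≈ 0.787.
ε > 0: cinema tickets and streaming rentals are substitutes.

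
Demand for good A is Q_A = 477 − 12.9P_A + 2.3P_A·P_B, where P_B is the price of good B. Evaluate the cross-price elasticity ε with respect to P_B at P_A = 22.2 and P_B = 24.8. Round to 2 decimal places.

At P_A = 22.2 and P_B = 24.8: Q_A = 1456.908.
∂Q_A/∂P_B = 2.3P_A = 2.3(22.2) = 51.0600.
ε = (∂Q_A/∂P_B)(P_B/Q_A) = 51.0600 × (24.8/1456.908) ≈ 0.87.

0.87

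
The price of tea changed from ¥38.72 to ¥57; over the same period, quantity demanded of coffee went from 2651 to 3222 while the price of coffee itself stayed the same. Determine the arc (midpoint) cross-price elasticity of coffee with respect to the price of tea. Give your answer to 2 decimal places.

0.51

ΔQ_A = 3222 − 2651 = 571; ΔP_B = 57 − 38.72 = 18.28.
Midpoints: Q̄_A = 2936.5, P̄_B = 47.86.
ε = (ΔQ_A/Q̄_A)/(ΔP_B/P̄_B) = (571/2936.5)/(18.28/47.86) ≈ 0.51.
ε > 0: coffee and tea are substitutes.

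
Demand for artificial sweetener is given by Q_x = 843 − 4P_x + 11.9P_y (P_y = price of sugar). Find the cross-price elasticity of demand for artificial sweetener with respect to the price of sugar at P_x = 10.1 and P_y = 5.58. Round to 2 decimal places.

At P_x = 10.1 and P_y = 5.58: Q_x = 869.002.
∂Q_x/∂P_y = 11.9.
ε = (∂Q_x/∂P_y)(P_y/Q_x) = 11.9 × (5.58/869.002) ≈ 0.08.
Since ε > 0, artificial sweetener and sugar are substitutes.

0.08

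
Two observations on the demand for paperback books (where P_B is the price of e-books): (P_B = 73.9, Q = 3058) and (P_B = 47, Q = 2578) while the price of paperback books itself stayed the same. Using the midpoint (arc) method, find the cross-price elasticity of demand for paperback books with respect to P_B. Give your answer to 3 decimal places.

0.383

ΔQ_A = 2578 − 3058 = -480; ΔP_B = 47 − 73.9 = -26.9.
Midpoints: Q̄_A = 2818.0, P̄_B = 60.45.
ε = (ΔQ_A/Q̄_A)/(ΔP_B/P̄_B) = (-480/2818.0)/(-26.9/60.45) ≈ 0.383.
ε > 0: paperback books and e-books are substitutes.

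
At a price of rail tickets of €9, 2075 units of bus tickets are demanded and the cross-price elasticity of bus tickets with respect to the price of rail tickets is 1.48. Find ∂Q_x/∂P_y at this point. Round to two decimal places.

341.22

ε = (∂Q_x/∂P_y)·(P_y/Q_x) ⇒ ∂Q_x/∂P_y = ε·Q_x/P_y = 1.48 × 2075/9 ≈ 341.22.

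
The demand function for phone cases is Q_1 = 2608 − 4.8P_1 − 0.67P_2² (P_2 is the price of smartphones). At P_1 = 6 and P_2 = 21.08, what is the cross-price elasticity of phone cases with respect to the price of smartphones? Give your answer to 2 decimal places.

At P_1 = 6 and P_2 = 21.08: Q_1 = 2281.475.
∂Q_1/∂P_2 = -1.34P_2 = -1.34(21.08) = -28.2472.
ε = (∂Q_1/∂P_2)(P_2/Q_1) = -28.2472 × (21.08/2281.475) ≈ -0.26.

-0.26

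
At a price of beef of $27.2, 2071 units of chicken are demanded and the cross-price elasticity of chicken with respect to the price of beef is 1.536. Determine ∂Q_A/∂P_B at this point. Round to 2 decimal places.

ε = (∂Q_A/∂P_B)·(P_B/Q_A) ⇒ ∂Q_A/∂P_B = ε·Q_A/P_B = 1.536 × 2071/27.2 ≈ 116.95.

116.95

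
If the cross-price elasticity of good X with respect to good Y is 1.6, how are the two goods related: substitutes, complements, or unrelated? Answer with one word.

ε = 1.6 > 0, so a higher price of good Y raises demand for good X: substitutes.

substitutes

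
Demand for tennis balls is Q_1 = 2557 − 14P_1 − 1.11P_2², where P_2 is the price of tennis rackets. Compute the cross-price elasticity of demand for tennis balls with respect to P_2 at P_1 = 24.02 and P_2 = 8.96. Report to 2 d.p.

-0.08

At P_1 = 24.02 and P_2 = 8.96: Q_1 = 2131.607.
∂Q_1/∂P_2 = -2.22P_2 = -2.22(8.96) = -19.8912.
ε = (∂Q_1/∂P_2)(P_2/Q_1) = -19.8912 × (8.96/2131.607) ≈ -0.08.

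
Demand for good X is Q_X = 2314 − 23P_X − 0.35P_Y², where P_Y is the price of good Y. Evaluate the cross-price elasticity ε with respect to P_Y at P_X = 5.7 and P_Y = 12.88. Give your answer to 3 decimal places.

At P_X = 5.7 and P_Y = 12.88: Q_X = 2124.837.
∂Q_X/∂P_Y = -0.7P_Y = -0.7(12.88) = -9.0160.
ε = (∂Q_X/∂P_Y)(P_Y/Q_X) = -9.0160 × (12.88/2124.837) ≈ -0.055.

-0.055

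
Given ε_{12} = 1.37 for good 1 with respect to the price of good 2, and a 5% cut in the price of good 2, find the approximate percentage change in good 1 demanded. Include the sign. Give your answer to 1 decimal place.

-6.9%

%ΔQ ≈ ε × %ΔP of good 2 = 1.37 × (-5%) = -6.9%.
Demand for good 1 falls by about 6.9%.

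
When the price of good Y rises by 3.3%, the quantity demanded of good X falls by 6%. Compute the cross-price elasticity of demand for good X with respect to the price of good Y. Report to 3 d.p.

ε = (%ΔQ of good X) / (%ΔP of good Y) = (-6%) / (3.3%) ≈ -1.818.

-1.818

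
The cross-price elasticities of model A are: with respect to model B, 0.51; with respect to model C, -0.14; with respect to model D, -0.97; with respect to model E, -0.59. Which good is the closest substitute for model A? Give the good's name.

Substitutes have ε > 0. Among the positive values, 0.51 (model B) is largest.

model B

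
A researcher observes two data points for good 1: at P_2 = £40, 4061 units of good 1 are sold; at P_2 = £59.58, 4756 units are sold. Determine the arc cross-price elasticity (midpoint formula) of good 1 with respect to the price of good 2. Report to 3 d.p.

0.401

ΔQ_1 = 4756 − 4061 = 695; ΔP_2 = 59.58 − 40 = 19.58.
Midpoints: Q̄_1 = 4408.5, P̄_2 = 49.79.
ε = (ΔQ_1/Q̄_1)/(ΔP_2/P̄_2) = (695/4408.5)/(19.58/49.79) ≈ 0.401.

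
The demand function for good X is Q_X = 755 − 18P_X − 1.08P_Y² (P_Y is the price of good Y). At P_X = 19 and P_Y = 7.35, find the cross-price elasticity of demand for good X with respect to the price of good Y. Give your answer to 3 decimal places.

At P_X = 19 and P_Y = 7.35: Q_X = 354.656.
∂Q_X/∂P_Y = -2.16P_Y = -2.16(7.35) = -15.8760.
ε = (∂Q_X/∂P_Y)(P_Y/Q_X) = -15.8760 × (7.35/354.656) ≈ -0.329.

-0.329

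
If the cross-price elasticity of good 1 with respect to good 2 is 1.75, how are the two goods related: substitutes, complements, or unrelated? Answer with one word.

ε = 1.75 > 0, so a higher price of good 2 raises demand for good 1: substitutes.

substitutes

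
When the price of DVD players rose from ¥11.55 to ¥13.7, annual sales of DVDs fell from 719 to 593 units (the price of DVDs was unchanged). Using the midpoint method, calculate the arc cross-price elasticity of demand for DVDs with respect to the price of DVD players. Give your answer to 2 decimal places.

ΔQ_A = 593 − 719 = -126; ΔP_B = 13.7 − 11.55 = 2.15.
Midpoints: Q̄_A = 656.0, P̄_B = 12.62.
ε = (ΔQ_A/Q̄_A)/(ΔP_B/P̄_B) = (-126/656.0)/(2.15/12.62) ≈ -1.13.

-1.13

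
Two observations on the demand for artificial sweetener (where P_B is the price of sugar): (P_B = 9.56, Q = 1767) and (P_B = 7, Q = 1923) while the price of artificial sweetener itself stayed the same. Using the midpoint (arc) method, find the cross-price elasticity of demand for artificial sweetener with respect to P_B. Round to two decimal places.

-0.27

ΔQ_A = 1923 − 1767 = 156; ΔP_B = 7 − 9.56 = -2.56.
Midpoints: Q̄_A = 1845.0, P̄_B = 8.28.
ε = (ΔQ_A/Q̄_A)/(ΔP_B/P̄_B) = (156/1845.0)/(-2.56/8.28) ≈ -0.27.
ε < 0: artificial sweetener and sugar are complements.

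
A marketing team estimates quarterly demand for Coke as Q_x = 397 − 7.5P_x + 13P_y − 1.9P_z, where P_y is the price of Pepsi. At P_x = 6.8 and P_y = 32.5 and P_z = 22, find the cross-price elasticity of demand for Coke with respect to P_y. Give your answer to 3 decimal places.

At P_x = 6.8 and P_y = 32.5 and P_z = 22: Q_x = 726.7.
∂Q_x/∂P_y = 13.
ε = (∂Q_x/∂P_y)(P_y/Q_x) = 13 × (32.5/726.7) ≈ 0.581.
Since ε > 0, Coke and Pepsi are substitutes.

0.581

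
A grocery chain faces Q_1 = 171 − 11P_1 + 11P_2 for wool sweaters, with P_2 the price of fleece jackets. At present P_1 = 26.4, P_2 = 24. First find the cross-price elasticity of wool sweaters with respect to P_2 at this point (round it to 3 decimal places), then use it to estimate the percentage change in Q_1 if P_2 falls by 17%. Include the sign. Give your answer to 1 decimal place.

-31.0%

At P_1 = 26.4, P_2 = 24: Q_1 = 144.6.
∂Q_1/∂P_2 = 11.
ε = (∂Q_1/∂P_2)(P_2/Q_1) = 11.0000 × 24/144.6 ≈ 1.826.
%ΔQ_1 ≈ ε × %ΔP_2 = 1.826 × (-17%) = -31.0%.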